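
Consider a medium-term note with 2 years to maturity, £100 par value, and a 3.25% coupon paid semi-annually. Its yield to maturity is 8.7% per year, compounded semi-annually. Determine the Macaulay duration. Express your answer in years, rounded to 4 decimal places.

Periodic yield y = 0.0435. Discount each cash flow and weight by its period:
  t   CF        PV=CF/(1+0.0435)^t    t·PV
  1        1.625         1.5573         1.5573
  2        1.625         1.4923         2.9847
  3        1.625         1.4301         4.2904
  4      101.625        85.7099       342.8394
  Σ                     90.1896       351.6717
Price P = Σ PV = 90.1896.
Macaulay duration = Σ(t·PV) / P = 351.6717 / 90.1896 = 3.89925 half-year periods.
In years: 3.89925 / 2 = 1.94963 years.

1.9496 years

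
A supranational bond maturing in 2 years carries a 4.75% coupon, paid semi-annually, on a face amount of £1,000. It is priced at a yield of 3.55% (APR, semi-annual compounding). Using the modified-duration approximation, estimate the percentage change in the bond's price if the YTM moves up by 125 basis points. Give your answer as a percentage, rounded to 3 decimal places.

-2.373%

Periodic yield y = 0.01775. Modified duration first:
  t   CF        PV=CF/(1+0.01775)^t    t·PV
  1        23.75        23.3358        23.3358
  2        23.75        22.9288        45.8576
  3        23.75        22.5289        67.5867
  4     1,023.75       954.1782     3,816.7126
  Σ                  1,022.9717     3,953.4928
P = 1,022.9717; D_Mac = 3.86471 half-year periods = 1.93236 yrs; D_mod = 1.93236/(1+0.01775) = 1.89866 yrs.
ΔP/P ≈ -D_mod · Δy = -1.89866 × (+0.0125) = -0.023733 = -2.3733%.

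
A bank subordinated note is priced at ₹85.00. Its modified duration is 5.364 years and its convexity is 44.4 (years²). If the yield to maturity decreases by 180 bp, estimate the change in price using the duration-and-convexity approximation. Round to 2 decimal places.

Duration effect: -D_mod·Δy = -5.364 × (-0.018) = +0.096552
Convexity effect: ½·C·(Δy)² = 0.5 × 44.4 × (-0.018)² = +0.0071928
ΔP/P ≈ +0.096552 + 0.0071928 = +0.1037448
ΔP ≈ 85.00 × (+0.1037448) = +8.818308.

+₹8.82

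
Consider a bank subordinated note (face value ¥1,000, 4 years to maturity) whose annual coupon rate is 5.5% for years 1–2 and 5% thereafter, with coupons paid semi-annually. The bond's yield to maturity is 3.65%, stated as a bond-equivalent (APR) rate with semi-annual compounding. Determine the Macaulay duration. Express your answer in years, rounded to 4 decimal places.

Periodic yield y = 0.01825. Discount each cash flow and weight by its period:
  t   CF        PV=CF/(1+0.01825)^t    t·PV
  1        27.50        27.0071        27.0071
  2        27.50        26.5231        53.0461
  3        27.50        26.0477        78.1431
  4        27.50        25.5809       102.3234
  5        25.00        22.8385       114.1926
  6        25.00        22.4292       134.5751
  7        25.00        22.0272       154.1903
  8     1,025.00       886.9283     7,095.4264
  Σ                  1,059.3819     7,758.9043
Price P = Σ PV = 1,059.3819.
Macaulay duration = Σ(t·PV) / P = 7,758.9043 / 1,059.3819 = 7.32399 half-year periods.
In years: 7.32399 / 2 = 3.66200 years.

3.6620 years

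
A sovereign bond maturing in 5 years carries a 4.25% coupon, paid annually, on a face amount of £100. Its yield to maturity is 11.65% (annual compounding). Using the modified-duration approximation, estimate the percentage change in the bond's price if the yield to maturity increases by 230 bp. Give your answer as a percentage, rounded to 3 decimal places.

Periodic yield y = 0.1165. Modified duration first:
  t   CF        PV=CF/(1+0.1165)^t    t·PV
  1         4.25         3.8065         3.8065
  2         4.25         3.4093         6.8187
  3         4.25         3.0536         9.1608
  4         4.25         2.7350        10.9399
  5       104.25        60.0873       300.4363
  Σ                     73.0917       331.1623
P = 73.0917; D_Mac = 4.53078 yrs; D_mod = 4.53078/(1+0.1165) = 4.05802 yrs.
ΔP/P ≈ -D_mod · Δy = -4.05802 × (+0.023) = -0.093334 = -9.3334%.

-9.333%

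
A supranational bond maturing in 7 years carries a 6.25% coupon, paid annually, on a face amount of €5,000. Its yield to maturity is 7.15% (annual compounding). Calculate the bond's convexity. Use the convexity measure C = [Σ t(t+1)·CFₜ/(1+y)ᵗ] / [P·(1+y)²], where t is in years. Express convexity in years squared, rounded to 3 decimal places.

With y = 0.0715:
  t   CF        PV=CF/(1+0.0715)^t    t·PV        t(t+1)·PV
  1       312.50       291.6472       291.6472         583.2944
  2       312.50       272.1859       544.3719       1,633.1156
  3       312.50       254.0233       762.0698       3,048.2792
  4       312.50       237.0726       948.2903       4,741.4515
  5       312.50       221.2530     1,106.2649       6,637.5896
  6       312.50       206.4890     1,238.9341       8,672.5390
  7     5,312.50     3,276.0741    22,932.5187     183,460.1492
  Σ                  4,758.7451    27,824.0969     208,776.4186
P = 4,758.7451.
Convexity = Σ t(t+1)·PV / [P·(1+y)²] = 208,776.4186 / (4,758.7451 × 1.148112) = 38.21243.

38.212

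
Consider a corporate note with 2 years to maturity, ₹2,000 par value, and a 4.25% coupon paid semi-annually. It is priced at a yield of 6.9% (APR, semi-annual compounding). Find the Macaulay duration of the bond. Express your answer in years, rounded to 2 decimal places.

1.94 years

Periodic yield y = 0.0345. Discount each cash flow and weight by its period:
  t   CF        PV=CF/(1+0.0345)^t    t·PV
  1        42.50        41.0826        41.0826
  2        42.50        39.7126        79.4251
  3        42.50        38.3882       115.1645
  4     2,042.50     1,783.3644     7,133.4575
  Σ                  1,902.5478     7,369.1298
Price P = Σ PV = 1,902.5478.
Macaulay duration = Σ(t·PV) / P = 7,369.1298 / 1,902.5478 = 3.87330 half-year periods.
In years: 3.87330 / 2 = 1.93665 years.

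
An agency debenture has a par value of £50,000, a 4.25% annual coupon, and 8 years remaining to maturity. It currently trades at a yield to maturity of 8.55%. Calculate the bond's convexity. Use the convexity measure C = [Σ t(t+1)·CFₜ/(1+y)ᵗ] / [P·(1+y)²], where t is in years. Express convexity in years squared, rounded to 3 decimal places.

48.729

With y = 0.0855:
  t   CF        PV=CF/(1+0.0855)^t    t·PV        t(t+1)·PV
  1     2,125.00     1,957.6232     1,957.6232       3,915.2464
  2     2,125.00     1,803.4300     3,606.8599      10,820.5797
  3     2,125.00     1,661.3818     4,984.1454      19,936.5817
  4     2,125.00     1,530.5222     6,122.0887      30,610.4433
  5     2,125.00     1,409.9698     7,049.8488      42,299.0925
  6     2,125.00     1,298.9127     7,793.4763      54,554.3340
  7     2,125.00     1,196.6031     8,376.2220      67,009.7761
  8    52,125.00    27,040.0472   216,320.3778   1,946,883.3998
  Σ                 37,898.4900   256,210.6420   2,176,029.4535
P = 37,898.4900.
Convexity = Σ t(t+1)·PV / [P·(1+y)²] = 2,176,029.4535 / (37,898.4900 × 1.178310) = 48.72852.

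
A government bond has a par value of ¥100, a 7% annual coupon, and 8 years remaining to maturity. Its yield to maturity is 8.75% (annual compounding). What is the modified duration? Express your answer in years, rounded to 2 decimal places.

Periodic yield y = 0.0875. First find Macaulay duration:
  t   CF        PV=CF/(1+0.0875)^t    t·PV
  1         7.00         6.4368         6.4368
  2         7.00         5.9189        11.8378
  3         7.00         5.4426        16.3279
  4         7.00         5.0047        20.0189
  5         7.00         4.6021        23.0103
  6         7.00         4.2318        25.3906
  7         7.00         3.8913        27.2390
  8       107.00        54.6953       437.5620
  Σ                     90.2234       567.8234
P = 90.2234; Macaulay duration = 567.8234 / 90.2234 = 6.29353 years.
Modified duration = D_Mac / (1 + y) = 6.29353 / 1.0875 = 5.78715 years.

5.79 years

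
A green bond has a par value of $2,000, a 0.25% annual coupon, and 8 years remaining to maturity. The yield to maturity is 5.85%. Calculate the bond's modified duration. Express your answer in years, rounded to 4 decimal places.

Periodic yield y = 0.0585. First find Macaulay duration:
  t   CF        PV=CF/(1+0.0585)^t    t·PV
  1         5.00         4.7237         4.7237
  2         5.00         4.4626         8.9252
  3         5.00         4.2160        12.6479
  4         5.00         3.9830        15.9319
  5         5.00         3.7628        18.8142
  6         5.00         3.5549        21.3293
  7         5.00         3.3584        23.5089
  8     2,005.00     1,272.2940    10,178.3520
  Σ                  1,300.3553    10,284.2330
P = 1,300.3553; Macaulay duration = 10,284.2330 / 1,300.3553 = 7.90879 years.
Modified duration = D_Mac / (1 + y) = 7.90879 / 1.0585 = 7.47169 years.

7.4717 years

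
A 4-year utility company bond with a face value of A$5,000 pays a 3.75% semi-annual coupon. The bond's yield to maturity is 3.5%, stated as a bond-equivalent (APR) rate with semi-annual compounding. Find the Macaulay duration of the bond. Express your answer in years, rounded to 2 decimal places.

3.75 years

Periodic yield y = 0.0175. Discount each cash flow and weight by its period:
  t   CF        PV=CF/(1+0.0175)^t    t·PV
  1        93.75        92.1376        92.1376
  2        93.75        90.5529       181.1058
  3        93.75        88.9955       266.9865
  4        93.75        87.4649       349.8594
  5        93.75        85.9606       429.8028
  6        93.75        84.4821       506.8927
  7        93.75        83.0291       581.2037
  8     5,093.75     4,433.6590    35,469.2716
  Σ                  5,046.2816    37,877.2601
Price P = Σ PV = 5,046.2816.
Macaulay duration = Σ(t·PV) / P = 37,877.2601 / 5,046.2816 = 7.50597 half-year periods.
In years: 7.50597 / 2 = 3.75299 years.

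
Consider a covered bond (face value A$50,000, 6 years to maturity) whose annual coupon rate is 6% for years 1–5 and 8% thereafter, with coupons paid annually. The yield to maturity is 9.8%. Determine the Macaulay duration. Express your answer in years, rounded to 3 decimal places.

5.138 years

Periodic yield y = 0.098. Discount each cash flow and weight by its year:
  t   CF        PV=CF/(1+0.098)^t    t·PV
  1     3,000.00     2,732.2404     2,732.2404
  2     3,000.00     2,488.3793     4,976.7585
  3     3,000.00     2,266.2835     6,798.8505
  4     3,000.00     2,064.0105     8,256.0418
  5     3,000.00     1,879.7909     9,398.9547
  6    54,000.00    30,816.2451   184,897.4704
  Σ                 42,246.9497   217,060.3164
Price P = Σ PV = 42,246.9497.
Macaulay duration = Σ(t·PV) / P = 217,060.3164 / 42,246.9497 = 5.13789 years.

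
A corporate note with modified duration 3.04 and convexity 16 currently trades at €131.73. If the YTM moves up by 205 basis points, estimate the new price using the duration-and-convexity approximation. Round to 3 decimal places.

Duration effect: -D_mod·Δy = -3.04 × (+0.0205) = -0.062320
Convexity effect: ½·C·(Δy)² = 0.5 × 16 × (0.0205)² = +0.0033620
ΔP/P ≈ -0.062320 + 0.0033620 = -0.058958
New price ≈ 131.73 × (1 - 0.058958) = 123.96346266.

€123.963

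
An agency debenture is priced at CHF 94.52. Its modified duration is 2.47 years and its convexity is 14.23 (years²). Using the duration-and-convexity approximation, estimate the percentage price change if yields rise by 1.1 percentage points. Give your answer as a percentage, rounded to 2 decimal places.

Duration effect: -D_mod·Δy = -2.47 × (+0.011) = -0.027170
Convexity effect: ½·C·(Δy)² = 0.5 × 14.23 × (0.011)² = +0.000860915
ΔP/P ≈ -0.027170 + 0.000860915 = -0.026309085
= -2.6309085%.

-2.63%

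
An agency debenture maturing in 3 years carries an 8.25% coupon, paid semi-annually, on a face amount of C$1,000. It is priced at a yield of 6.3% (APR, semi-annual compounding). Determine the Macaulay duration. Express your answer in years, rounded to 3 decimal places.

Periodic yield y = 0.0315. Discount each cash flow and weight by its period:
  t   CF        PV=CF/(1+0.0315)^t    t·PV
  1        41.25        39.9903        39.9903
  2        41.25        38.7691        77.5382
  3        41.25        37.5851       112.7554
  4        41.25        36.4374       145.7495
  5        41.25        35.3246       176.6232
  6     1,041.25       864.4495     5,186.6969
  Σ                  1,052.5560     5,739.3535
Price P = Σ PV = 1,052.5560.
Macaulay duration = Σ(t·PV) / P = 5,739.3535 / 1,052.5560 = 5.45278 half-year periods.
In years: 5.45278 / 2 = 2.72639 years.

2.726 years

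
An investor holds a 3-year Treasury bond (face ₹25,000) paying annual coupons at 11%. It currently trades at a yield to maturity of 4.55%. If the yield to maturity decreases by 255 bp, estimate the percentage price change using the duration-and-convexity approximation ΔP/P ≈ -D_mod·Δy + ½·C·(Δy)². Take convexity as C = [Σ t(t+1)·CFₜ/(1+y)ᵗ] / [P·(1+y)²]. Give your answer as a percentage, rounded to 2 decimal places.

+6.99%

With y = 0.0455:
  t   CF        PV=CF/(1+0.0455)^t    t·PV        t(t+1)·PV
  1     2,750.00     2,630.3204     2,630.3204       5,260.6408
  2     2,750.00     2,515.8493     5,031.6986      15,095.0957
  3    27,750.00    24,282.3590    72,847.0771     291,388.3083
  Σ                 29,428.5287    80,509.0960     311,744.0448
P = 29,428.5287; D_Mac = 2.73575 yrs; D_mod = 2.61669 yrs; C = 9.69129.
Duration effect: -2.61669 × (-0.0255) = +0.066726
Convexity effect: 0.5 × 9.69129 × (-0.0255)² = +0.0031509
ΔP/P ≈ +0.066726 + 0.0031509 = +0.069876 = +6.9876%.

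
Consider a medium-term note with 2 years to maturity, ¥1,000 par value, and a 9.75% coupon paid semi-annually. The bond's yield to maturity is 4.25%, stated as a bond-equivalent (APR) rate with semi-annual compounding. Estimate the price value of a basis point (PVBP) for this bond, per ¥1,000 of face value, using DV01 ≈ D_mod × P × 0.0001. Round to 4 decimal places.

Periodic yield y = 0.02125.
  t   CF        PV=CF/(1+0.02125)^t    t·PV
  1        48.75        47.7356        47.7356
  2        48.75        46.7423        93.4847
  3        48.75        45.7697       137.3092
  4     1,048.75       964.1480     3,856.5919
  Σ                  1,104.3957     4,135.1214
P = 1,104.3957; D_Mac = 3.74424 half-year periods = 1.87212 yrs; D_mod = 1.83316 yrs.
DV01 ≈ 1.83316 × 1,104.3957 × 0.0001 = 0.202454.

¥0.2025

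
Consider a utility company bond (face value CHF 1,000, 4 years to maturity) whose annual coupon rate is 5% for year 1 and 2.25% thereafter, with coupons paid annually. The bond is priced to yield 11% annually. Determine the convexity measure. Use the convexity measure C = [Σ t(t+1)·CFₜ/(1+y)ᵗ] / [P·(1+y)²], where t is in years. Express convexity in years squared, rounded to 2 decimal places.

With y = 0.11:
  t   CF        PV=CF/(1+0.11)^t    t·PV        t(t+1)·PV
  1        50.00        45.0450        45.0450          90.0901
  2        22.50        18.2615        36.5230         109.5690
  3        22.50        16.4518        49.3554         197.4217
  4     1,022.50       673.5524     2,694.2097      13,471.0484
  Σ                    753.3108     2,825.1332      13,868.1292
P = 753.3108.
Convexity = Σ t(t+1)·PV / [P·(1+y)²] = 13,868.1292 / (753.3108 × 1.232100) = 14.94162.

14.94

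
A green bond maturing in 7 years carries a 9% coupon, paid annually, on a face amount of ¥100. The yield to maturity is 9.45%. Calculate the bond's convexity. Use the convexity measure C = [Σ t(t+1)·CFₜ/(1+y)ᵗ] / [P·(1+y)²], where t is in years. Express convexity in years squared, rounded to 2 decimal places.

33.34

With y = 0.0945:
  t   CF        PV=CF/(1+0.0945)^t    t·PV        t(t+1)·PV
  1         9.00         8.2229         8.2229          16.4459
  2         9.00         7.5130        15.0259          45.0777
  3         9.00         6.8643        20.5929          82.3714
  4         9.00         6.2716        25.0865         125.4323
  5         9.00         5.7301        28.6506         171.9036
  6         9.00         5.2354        31.4123         219.8858
  7       109.00        57.9317       405.5218       3,244.1742
  Σ                     97.7690       534.5128       3,905.2909
P = 97.7690.
Convexity = Σ t(t+1)·PV / [P·(1+y)²] = 3,905.2909 / (97.7690 × 1.197930) = 33.34424.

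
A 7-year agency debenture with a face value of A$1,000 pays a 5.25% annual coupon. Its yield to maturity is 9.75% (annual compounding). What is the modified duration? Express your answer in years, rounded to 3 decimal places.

Periodic yield y = 0.0975. First find Macaulay duration:
  t   CF        PV=CF/(1+0.0975)^t    t·PV
  1        52.50        47.8360        47.8360
  2        52.50        43.5863        87.1726
  3        52.50        39.7142       119.1426
  4        52.50        36.1861       144.7442
  5        52.50        32.9713       164.8567
  6        52.50        30.0422       180.2534
  7     1,052.50       548.7701     3,841.3904
  Σ                    779.1062     4,585.3959
P = 779.1062; Macaulay duration = 4,585.3959 / 779.1062 = 5.88546 years.
Modified duration = D_Mac / (1 + y) = 5.88546 / 1.0975 = 5.36260 years.

5.363 years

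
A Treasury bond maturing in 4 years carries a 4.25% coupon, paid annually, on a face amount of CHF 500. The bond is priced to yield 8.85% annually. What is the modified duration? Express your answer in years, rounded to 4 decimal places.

Periodic yield y = 0.0885. First find Macaulay duration:
  t   CF        PV=CF/(1+0.0885)^t    t·PV
  1        21.25        19.5223        19.5223
  2        21.25        17.9350        35.8701
  3        21.25        16.4768        49.4305
  4       521.25       371.3063     1,485.2253
  Σ                    425.2404     1,590.0481
P = 425.2404; Macaulay duration = 1,590.0481 / 425.2404 = 3.73917 years.
Modified duration = D_Mac / (1 + y) = 3.73917 / 1.0885 = 3.43516 years.

3.4352 years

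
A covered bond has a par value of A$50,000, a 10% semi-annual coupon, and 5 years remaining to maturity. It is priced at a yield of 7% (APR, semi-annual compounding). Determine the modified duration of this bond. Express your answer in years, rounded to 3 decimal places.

Periodic yield y = 0.035. First find Macaulay duration:
  t   CF        PV=CF/(1+0.035)^t    t·PV
  1     2,500.00     2,415.4589     2,415.4589
  2     2,500.00     2,333.7768     4,667.5535
  3     2,500.00     2,254.8568     6,764.5703
  4     2,500.00     2,178.6056     8,714.4223
  5     2,500.00     2,104.9329    10,524.6646
  6     2,500.00     2,033.7516    12,202.5097
  7     2,500.00     1,964.9774    13,754.8418
  8     2,500.00     1,898.5289    15,188.2311
  9     2,500.00     1,834.3274    16,508.9469
  10   52,500.00    37,218.2377   372,182.3772
  Σ                 56,237.4540   462,923.5763
P = 56,237.4540; Macaulay duration = 462,923.5763 / 56,237.4540 = 8.23159 half-year periods = 4.11579 years.
Modified duration = D_Mac / (1 + y) = 4.11579 / 1.035 = 3.97661 years.

3.977 years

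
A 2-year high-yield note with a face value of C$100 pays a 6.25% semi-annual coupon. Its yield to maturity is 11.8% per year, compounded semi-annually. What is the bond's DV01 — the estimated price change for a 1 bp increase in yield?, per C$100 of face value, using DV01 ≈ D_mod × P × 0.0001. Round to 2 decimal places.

C$0.02

Periodic yield y = 0.059.
  t   CF        PV=CF/(1+0.059)^t    t·PV
  1        3.125         2.9509         2.9509
  2        3.125         2.7865         5.5730
  3        3.125         2.6313         7.8938
  4      103.125        81.9936       327.9745
  Σ                     90.3623       344.3922
P = 90.3623; D_Mac = 3.81124 half-year periods = 1.90562 yrs; D_mod = 1.79945 yrs.
DV01 ≈ 1.79945 × 90.3623 × 0.0001 = 0.016260.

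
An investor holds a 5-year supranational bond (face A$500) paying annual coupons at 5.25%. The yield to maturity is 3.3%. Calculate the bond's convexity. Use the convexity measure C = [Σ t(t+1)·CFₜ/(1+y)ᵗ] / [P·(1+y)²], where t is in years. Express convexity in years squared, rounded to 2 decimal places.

24.74

With y = 0.033:
  t   CF        PV=CF/(1+0.033)^t    t·PV        t(t+1)·PV
  1        26.25        25.4114        25.4114          50.8228
  2        26.25        24.5996        49.1993         147.5978
  3        26.25        23.8138        71.4413         285.7654
  4        26.25        23.0530        92.2121         461.0606
  5       526.25       447.3944     2,236.9718      13,421.8307
  Σ                    544.2722     2,475.2359      14,367.0773
P = 544.2722.
Convexity = Σ t(t+1)·PV / [P·(1+y)²] = 14,367.0773 / (544.2722 × 1.067089) = 24.73726.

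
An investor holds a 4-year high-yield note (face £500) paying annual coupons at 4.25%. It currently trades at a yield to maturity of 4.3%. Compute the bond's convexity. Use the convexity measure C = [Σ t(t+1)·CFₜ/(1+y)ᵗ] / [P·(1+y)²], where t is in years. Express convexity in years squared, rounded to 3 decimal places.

16.930

With y = 0.043:
  t   CF        PV=CF/(1+0.043)^t    t·PV        t(t+1)·PV
  1        21.25        20.3739        20.3739          40.7478
  2        21.25        19.5340        39.0679         117.2038
  3        21.25        18.7286        56.1859         224.7436
  4       521.25       440.4624     1,761.8496       8,809.2479
  Σ                    499.0989     1,877.4773       9,191.9430
P = 499.0989.
Convexity = Σ t(t+1)·PV / [P·(1+y)²] = 9,191.9430 / (499.0989 × 1.087849) = 16.92981.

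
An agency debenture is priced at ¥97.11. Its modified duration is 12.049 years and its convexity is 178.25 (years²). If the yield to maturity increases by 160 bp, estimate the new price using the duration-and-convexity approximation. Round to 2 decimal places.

Duration effect: -D_mod·Δy = -12.049 × (+0.016) = -0.192784
Convexity effect: ½·C·(Δy)² = 0.5 × 178.25 × (0.016)² = +0.0228160
ΔP/P ≈ -0.192784 + 0.0228160 = -0.169968
New price ≈ 97.11 × (1 - 0.169968) = 80.60440752.

¥80.60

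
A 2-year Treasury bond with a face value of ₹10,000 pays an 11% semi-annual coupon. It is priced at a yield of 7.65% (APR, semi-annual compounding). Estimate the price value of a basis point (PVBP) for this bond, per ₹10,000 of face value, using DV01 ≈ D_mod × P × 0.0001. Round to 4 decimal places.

₹1.8946

Periodic yield y = 0.03825.
  t   CF        PV=CF/(1+0.03825)^t    t·PV
  1       550.00       529.7375       529.7375
  2       550.00       510.2216     1,020.4431
  3       550.00       491.4246     1,474.2737
  4    10,550.00     9,079.1397    36,316.5590
  Σ                 10,610.5234    39,341.0133
P = 10,610.5234; D_Mac = 3.70774 half-year periods = 1.85387 yrs; D_mod = 1.78557 yrs.
DV01 ≈ 1.78557 × 10,610.5234 × 0.0001 = 1.894583.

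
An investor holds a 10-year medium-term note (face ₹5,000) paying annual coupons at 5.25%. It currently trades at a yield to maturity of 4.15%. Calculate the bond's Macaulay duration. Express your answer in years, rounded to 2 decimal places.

Periodic yield y = 0.0415. Discount each cash flow and weight by its year:
  t   CF        PV=CF/(1+0.0415)^t    t·PV
  1       262.50       252.0403       252.0403
  2       262.50       241.9974       483.9949
  3       262.50       232.3547       697.0641
  4       262.50       223.0962       892.3849
  5       262.50       214.2066     1,071.0332
  6       262.50       205.6713     1,234.0277
  7       262.50       197.4760     1,382.3322
  8       262.50       189.6073     1,516.8586
  9       262.50       182.0522     1,638.4695
  10    5,262.50     3,504.2846    35,042.8457
  Σ                  5,442.7867    44,211.0511
Price P = Σ PV = 5,442.7867.
Macaulay duration = Σ(t·PV) / P = 44,211.0511 / 5,442.7867 = 8.12287 years.

8.12 years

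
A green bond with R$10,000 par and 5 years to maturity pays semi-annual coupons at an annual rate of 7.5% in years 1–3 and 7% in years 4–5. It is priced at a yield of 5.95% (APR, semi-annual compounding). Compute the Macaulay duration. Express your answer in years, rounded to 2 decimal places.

Periodic yield y = 0.02975. Discount each cash flow and weight by its period:
  t   CF        PV=CF/(1+0.02975)^t    t·PV
  1       375.00       364.1661       364.1661
  2       375.00       353.6451       707.2902
  3       375.00       343.4281     1,030.2844
  4       375.00       333.5063     1,334.0253
  5       375.00       323.8712     1,619.3558
  6       375.00       314.5143     1,887.0861
  7       350.00       285.0660     1,995.4621
  8       350.00       276.8303     2,214.6425
  9       350.00       268.8325     2,419.4929
  10   10,350.00     7,720.0896    77,200.8965
  Σ                 10,583.9496    90,772.7017
Price P = Σ PV = 10,583.9496.
Macaulay duration = Σ(t·PV) / P = 90,772.7017 / 10,583.9496 = 8.57645 half-year periods.
In years: 8.57645 / 2 = 4.28822 years.

4.29 years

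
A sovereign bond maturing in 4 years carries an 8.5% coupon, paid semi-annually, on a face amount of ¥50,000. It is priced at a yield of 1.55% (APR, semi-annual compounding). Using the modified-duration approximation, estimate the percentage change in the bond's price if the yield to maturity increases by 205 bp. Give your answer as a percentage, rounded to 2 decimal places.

Periodic yield y = 0.00775. Modified duration first:
  t   CF        PV=CF/(1+0.00775)^t    t·PV
  1     2,125.00     2,108.6579     2,108.6579
  2     2,125.00     2,092.4415     4,184.8830
  3     2,125.00     2,076.3498     6,229.0493
  4     2,125.00     2,060.3818     8,241.5272
  5     2,125.00     2,044.5367    10,222.6833
  6     2,125.00     2,028.8133    12,172.8801
  7     2,125.00     2,013.2110    14,092.4767
  8    52,125.00    49,003.1066   392,024.8528
  Σ                 63,427.4985   449,277.0102
P = 63,427.4985; D_Mac = 7.08332 half-year periods = 3.54166 yrs; D_mod = 3.54166/(1+0.00775) = 3.51442 yrs.
ΔP/P ≈ -D_mod · Δy = -3.51442 × (+0.0205) = -0.072046 = -7.2046%.

-7.20%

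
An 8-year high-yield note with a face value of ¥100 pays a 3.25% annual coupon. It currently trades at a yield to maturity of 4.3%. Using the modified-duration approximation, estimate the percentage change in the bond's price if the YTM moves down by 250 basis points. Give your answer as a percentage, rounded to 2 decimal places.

+17.10%

Periodic yield y = 0.043. Modified duration first:
  t   CF        PV=CF/(1+0.043)^t    t·PV
  1         3.25         3.1160         3.1160
  2         3.25         2.9875         5.9751
  3         3.25         2.8644         8.5931
  4         3.25         2.7463        10.9852
  5         3.25         2.6331        13.1653
  6         3.25         2.5245        15.1471
  7         3.25         2.4204        16.9430
  8       103.25        73.7251       589.8011
  Σ                     93.0174       663.7259
P = 93.0174; D_Mac = 7.13550 yrs; D_mod = 7.13550/(1+0.043) = 6.84133 yrs.
ΔP/P ≈ -D_mod · Δy = -6.84133 × (-0.025) = +0.171033 = +17.1033%.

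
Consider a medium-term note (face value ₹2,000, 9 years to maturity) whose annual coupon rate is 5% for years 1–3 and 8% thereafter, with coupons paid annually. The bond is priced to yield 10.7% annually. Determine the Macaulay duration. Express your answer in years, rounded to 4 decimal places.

Periodic yield y = 0.107. Discount each cash flow and weight by its year:
  t   CF        PV=CF/(1+0.107)^t    t·PV
  1       100.00        90.3342        90.3342
  2       100.00        81.6027       163.2055
  3       100.00        73.7152       221.1456
  4       160.00       106.5441       426.1765
  5       160.00        96.2458       481.2291
  6       160.00        86.9429       521.6576
  7       160.00        78.5392       549.7746
  8       160.00        70.9478       567.5825
  9     2,160.00       865.2172     7,786.9551
  Σ                  1,550.0893    10,808.0608
Price P = Σ PV = 1,550.0893.
Macaulay duration = Σ(t·PV) / P = 10,808.0608 / 1,550.0893 = 6.97254 years.

6.9725 years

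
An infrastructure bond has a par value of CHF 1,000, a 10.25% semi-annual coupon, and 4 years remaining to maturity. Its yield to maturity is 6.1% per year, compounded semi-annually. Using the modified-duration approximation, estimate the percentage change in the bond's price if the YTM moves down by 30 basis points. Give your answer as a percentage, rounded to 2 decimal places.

Periodic yield y = 0.0305. Modified duration first:
  t   CF        PV=CF/(1+0.0305)^t    t·PV
  1        51.25        49.7331        49.7331
  2        51.25        48.2612        96.5223
  3        51.25        46.8328       140.4983
  4        51.25        45.4467       181.7866
  5        51.25        44.1016       220.5078
  6        51.25        42.7963       256.7776
  7        51.25        41.5296       290.7073
  8     1,051.25       826.6507     6,613.2056
  Σ                  1,145.3519     7,849.7387
P = 1,145.3519; D_Mac = 6.85356 half-year periods = 3.42678 yrs; D_mod = 3.42678/(1+0.0305) = 3.32536 yrs.
ΔP/P ≈ -D_mod · Δy = -3.32536 × (-0.003) = +0.009976 = +0.9976%.

+1.00%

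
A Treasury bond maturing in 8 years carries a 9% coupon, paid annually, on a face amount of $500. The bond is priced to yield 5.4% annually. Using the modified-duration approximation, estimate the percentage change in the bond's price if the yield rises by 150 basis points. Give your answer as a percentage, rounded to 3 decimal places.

-8.883%

Periodic yield y = 0.054. Modified duration first:
  t   CF        PV=CF/(1+0.054)^t    t·PV
  1        45.00        42.6945        42.6945
  2        45.00        40.5071        81.0142
  3        45.00        38.4318       115.2954
  4        45.00        36.4628       145.8512
  5        45.00        34.5947       172.9735
  6        45.00        32.8223       196.9337
  7        45.00        31.1407       217.9848
  8       545.00       357.8258     2,862.6062
  Σ                    614.4797     3,835.3535
P = 614.4797; D_Mac = 6.24163 yrs; D_mod = 6.24163/(1+0.054) = 5.92185 yrs.
ΔP/P ≈ -D_mod · Δy = -5.92185 × (+0.015) = -0.088828 = -8.8828%.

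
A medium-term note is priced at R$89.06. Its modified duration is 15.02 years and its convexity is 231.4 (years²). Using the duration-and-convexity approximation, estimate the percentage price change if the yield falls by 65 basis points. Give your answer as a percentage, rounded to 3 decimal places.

+10.252%

Duration effect: -D_mod·Δy = -15.02 × (-0.0065) = +0.097630
Convexity effect: ½·C·(Δy)² = 0.5 × 231.4 × (-0.0065)² = +0.004888325
ΔP/P ≈ +0.097630 + 0.004888325 = +0.102518325
= +10.2518325%.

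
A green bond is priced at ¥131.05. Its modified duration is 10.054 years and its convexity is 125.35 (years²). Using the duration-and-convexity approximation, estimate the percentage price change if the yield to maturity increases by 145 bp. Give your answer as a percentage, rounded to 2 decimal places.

Duration effect: -D_mod·Δy = -10.054 × (+0.0145) = -0.145783
Convexity effect: ½·C·(Δy)² = 0.5 × 125.35 × (0.0145)² = +0.01317741875
ΔP/P ≈ -0.145783 + 0.01317741875 = -0.13260558125
= -13.260558125%.

-13.26%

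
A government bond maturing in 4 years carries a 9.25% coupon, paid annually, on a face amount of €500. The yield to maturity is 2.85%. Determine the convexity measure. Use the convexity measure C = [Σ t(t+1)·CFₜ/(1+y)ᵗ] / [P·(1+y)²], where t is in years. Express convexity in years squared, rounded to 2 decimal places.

With y = 0.0285:
  t   CF        PV=CF/(1+0.0285)^t    t·PV        t(t+1)·PV
  1        46.25        44.9684        44.9684          89.9368
  2        46.25        43.7223        87.4446         262.3339
  3        46.25        42.5108       127.5323         510.1291
  4       546.25       488.1736     1,952.6943       9,763.4715
  Σ                    619.3750     2,212.6396      10,625.8713
P = 619.3750.
Convexity = Σ t(t+1)·PV / [P·(1+y)²] = 10,625.8713 / (619.3750 × 1.057812) = 16.21819.

16.22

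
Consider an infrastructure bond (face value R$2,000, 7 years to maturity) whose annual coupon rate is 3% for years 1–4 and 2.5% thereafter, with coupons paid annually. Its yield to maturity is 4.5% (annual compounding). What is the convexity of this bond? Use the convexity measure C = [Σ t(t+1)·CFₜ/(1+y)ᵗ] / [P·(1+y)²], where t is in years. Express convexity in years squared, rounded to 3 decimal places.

With y = 0.045:
  t   CF        PV=CF/(1+0.045)^t    t·PV        t(t+1)·PV
  1        60.00        57.4163        57.4163         114.8325
  2        60.00        54.9438       109.8876         329.6628
  3        60.00        52.5778       157.7334         630.9336
  4        60.00        50.3137       201.2547       1,006.2736
  5        50.00        40.1226       200.6128       1,203.6766
  6        50.00        38.3948       230.3687       1,612.5811
  7     2,050.00     1,506.3983    10,544.7884      84,358.3069
  Σ                  1,800.1672    11,502.0618      89,256.2670
P = 1,800.1672.
Convexity = Σ t(t+1)·PV / [P·(1+y)²] = 89,256.2670 / (1,800.1672 × 1.092025) = 45.40391.

45.404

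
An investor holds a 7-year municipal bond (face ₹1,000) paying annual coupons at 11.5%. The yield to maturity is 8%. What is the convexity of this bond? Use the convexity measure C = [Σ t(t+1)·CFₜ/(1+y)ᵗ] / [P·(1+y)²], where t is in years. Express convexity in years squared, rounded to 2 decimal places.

32.93

With y = 0.08:
  t   CF        PV=CF/(1+0.08)^t    t·PV        t(t+1)·PV
  1       115.00       106.4815       106.4815         212.9630
  2       115.00        98.5940       197.1879         591.5638
  3       115.00        91.2907       273.8721       1,095.4885
  4       115.00        84.5284       338.1137       1,690.5687
  5       115.00        78.2671       391.3353       2,348.0120
  6       115.00        72.4695       434.8170       3,043.7193
  7     1,115.00       650.5918     4,554.1425      36,433.1403
  Σ                  1,182.2230     6,295.9502      45,415.4555
P = 1,182.2230.
Convexity = Σ t(t+1)·PV / [P·(1+y)²] = 45,415.4555 / (1,182.2230 × 1.166400) = 32.93493.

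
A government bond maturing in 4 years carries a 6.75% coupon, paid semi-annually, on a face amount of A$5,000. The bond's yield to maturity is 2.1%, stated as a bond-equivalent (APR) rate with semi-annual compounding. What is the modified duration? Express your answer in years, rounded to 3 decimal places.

Periodic yield y = 0.0105. First find Macaulay duration:
  t   CF        PV=CF/(1+0.0105)^t    t·PV
  1       168.75       166.9965       166.9965
  2       168.75       165.2613       330.5226
  3       168.75       163.5441       490.6322
  4       168.75       161.8447       647.3788
  5       168.75       160.1630       800.8150
  6       168.75       158.4988       950.9926
  7       168.75       156.8518     1,097.9627
  8     5,168.75     4,754.3920    38,035.1358
  Σ                  5,887.5522    42,520.4363
P = 5,887.5522; Macaulay duration = 42,520.4363 / 5,887.5522 = 7.22209 half-year periods = 3.61105 years.
Modified duration = D_Mac / (1 + y) = 3.61105 / 1.0105 = 3.57352 years.

3.574 years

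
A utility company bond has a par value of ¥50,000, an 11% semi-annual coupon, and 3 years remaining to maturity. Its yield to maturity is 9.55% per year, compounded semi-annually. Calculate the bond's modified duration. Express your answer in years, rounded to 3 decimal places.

Periodic yield y = 0.04775. First find Macaulay duration:
  t   CF        PV=CF/(1+0.04775)^t    t·PV
  1     2,750.00     2,624.6719     2,624.6719
  2     2,750.00     2,505.0555     5,010.1110
  3     2,750.00     2,390.8905     7,172.6715
  4     2,750.00     2,281.9284     9,127.7136
  5     2,750.00     2,177.9322    10,889.6608
  6    52,750.00    39,872.7736   239,236.6417
  Σ                 51,853.2521   274,061.4705
P = 51,853.2521; Macaulay duration = 274,061.4705 / 51,853.2521 = 5.28533 half-year periods = 2.64266 years.
Modified duration = D_Mac / (1 + y) = 2.64266 / 1.04775 = 2.52223 years.

2.522 years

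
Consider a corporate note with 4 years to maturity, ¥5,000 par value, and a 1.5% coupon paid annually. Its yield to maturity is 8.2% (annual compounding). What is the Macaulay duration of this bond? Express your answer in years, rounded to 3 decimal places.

Periodic yield y = 0.082. Discount each cash flow and weight by its year:
  t   CF        PV=CF/(1+0.082)^t    t·PV
  1        75.00        69.3161        69.3161
  2        75.00        64.0629       128.1258
  3        75.00        59.2079       177.6236
  4     5,075.00     3,702.7723    14,811.0891
  Σ                  3,895.3592    15,186.1547
Price P = Σ PV = 3,895.3592.
Macaulay duration = Σ(t·PV) / P = 15,186.1547 / 3,895.3592 = 3.89852 years.

3.899 years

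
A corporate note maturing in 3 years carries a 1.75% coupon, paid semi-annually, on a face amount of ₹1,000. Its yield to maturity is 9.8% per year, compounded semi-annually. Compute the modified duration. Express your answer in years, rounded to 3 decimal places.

2.789 years

Periodic yield y = 0.049. First find Macaulay duration:
  t   CF        PV=CF/(1+0.049)^t    t·PV
  1         8.75         8.3413         8.3413
  2         8.75         7.9516        15.9033
  3         8.75         7.5802        22.7406
  4         8.75         7.2261        28.9045
  5         8.75         6.8886        34.4430
  6     1,008.75       757.0606     4,542.3633
  Σ                    795.0484     4,652.6961
P = 795.0484; Macaulay duration = 4,652.6961 / 795.0484 = 5.85209 half-year periods = 2.92605 years.
Modified duration = D_Mac / (1 + y) = 2.92605 / 1.049 = 2.78937 years.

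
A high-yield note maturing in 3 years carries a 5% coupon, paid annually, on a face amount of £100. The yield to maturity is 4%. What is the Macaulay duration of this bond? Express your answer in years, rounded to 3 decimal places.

Periodic yield y = 0.04. Discount each cash flow and weight by its year:
  t   CF        PV=CF/(1+0.04)^t    t·PV
  1         5.00         4.8077         4.8077
  2         5.00         4.6228         9.2456
  3       105.00        93.3446       280.0339
  Σ                    102.7751       294.0871
Price P = Σ PV = 102.7751.
Macaulay duration = Σ(t·PV) / P = 294.0871 / 102.7751 = 2.86146 years.

2.861 years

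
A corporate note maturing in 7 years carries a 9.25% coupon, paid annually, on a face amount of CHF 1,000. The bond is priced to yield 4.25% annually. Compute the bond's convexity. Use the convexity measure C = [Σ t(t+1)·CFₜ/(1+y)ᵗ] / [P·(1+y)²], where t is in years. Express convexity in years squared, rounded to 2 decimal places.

With y = 0.0425:
  t   CF        PV=CF/(1+0.0425)^t    t·PV        t(t+1)·PV
  1        92.50        88.7290        88.7290         177.4580
  2        92.50        85.1118       170.2235         510.6706
  3        92.50        81.6420       244.9259         979.7038
  4        92.50        78.3137       313.2546       1,566.2730
  5        92.50        75.1210       375.6050       2,253.6303
  6        92.50        72.0585       432.3511       3,026.4579
  7     1,092.50       816.3737     5,714.6158      45,716.9267
  Σ                  1,297.3496     7,339.7051      54,231.1203
P = 1,297.3496.
Convexity = Σ t(t+1)·PV / [P·(1+y)²] = 54,231.1203 / (1,297.3496 × 1.086806) = 38.46267.

38.46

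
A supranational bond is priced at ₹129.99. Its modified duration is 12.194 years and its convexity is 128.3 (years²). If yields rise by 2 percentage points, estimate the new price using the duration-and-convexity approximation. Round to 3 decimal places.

Duration effect: -D_mod·Δy = -12.194 × (+0.02) = -0.243880
Convexity effect: ½·C·(Δy)² = 0.5 × 128.3 × (0.02)² = +0.0256600
ΔP/P ≈ -0.243880 + 0.0256600 = -0.218220
New price ≈ 129.99 × (1 - 0.218220) = 101.6235822.

₹101.624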